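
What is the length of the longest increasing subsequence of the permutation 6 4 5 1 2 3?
3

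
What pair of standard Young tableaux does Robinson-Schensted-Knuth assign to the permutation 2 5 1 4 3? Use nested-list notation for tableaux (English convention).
Insert each entry of the permutation into P by Schensted row insertion, recording in Q the position of each new cell.

Insert 2: appended to row 1. P = [[2]].
Insert 5: appended to row 1. P = [[2, 5]].
Insert 1: 1 bumps 2 from row 1; 2 starts row 2. P = [[1, 5], [2]].
Insert 4: 4 bumps 5 from row 1; 5 appends to row 2. P = [[1, 4], [2, 5]].
Insert 3: 3 bumps 4 from row 1; 4 bumps 5 from row 2; 5 starts row 3. P = [[1, 3], [2, 4], [5]].

So P = [[1, 3], [2, 4], [5]], Q = [[1, 2], [3, 4], [5]].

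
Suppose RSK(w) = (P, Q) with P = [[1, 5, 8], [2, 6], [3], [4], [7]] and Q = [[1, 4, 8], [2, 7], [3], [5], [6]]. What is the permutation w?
Reverse the RSK construction: for i from n down to 1, find the cell of Q containing i, remove the entry at that cell from P, and reverse-bump it up through P; the value ejected from row 1 is w(i).

Step i=8: Q has 8 at row 1, column 3; remove that cell from P, ejecting 8. So w(8) = 8. P is now [[1, 5], [2, 6], [3], [4], [7]].
Step i=7: Q has 7 at row 2, column 2; remove 6 from row 2 of P and reverse-bump: 6 enters row 1 and ejects 5. So w(7) = 5. P is now [[1, 6], [2], [3], [4], [7]].
Step i=6: Q has 6 at row 5, column 1; remove 7 from row 5 of P and reverse-bump: 7 enters row 4 and ejects 4; 4 enters row 3 and ejects 3; 3 enters row 2 and ejects 2; 2 enters row 1 and ejects 1. So w(6) = 1. P is now [[2, 6], [3], [4], [7]].
Step i=5: Q has 5 at row 4, column 1; remove 7 from row 4 of P and reverse-bump: 7 enters row 3 and ejects 4; 4 enters row 2 and ejects 3; 3 enters row 1 and ejects 2. So w(5) = 2. P is now [[3, 6], [4], [7]].
Step i=4: Q has 4 at row 1, column 2; remove that cell from P, ejecting 6. So w(4) = 6. P is now [[3], [4], [7]].
Step i=3: Q has 3 at row 3, column 1; remove 7 from row 3 of P and reverse-bump: 7 enters row 2 and ejects 4; 4 enters row 1 and ejects 3. So w(3) = 3. P is now [[4], [7]].
Step i=2: Q has 2 at row 2, column 1; remove 7 from row 2 of P and reverse-bump: 7 enters row 1 and ejects 4. So w(2) = 4. P is now [[7]].
Step i=1: Q has 1 at row 1, column 1; remove that cell from P, ejecting 7. So w(1) = 7. P is now [].

So w = 7 4 3 6 2 1 5 8.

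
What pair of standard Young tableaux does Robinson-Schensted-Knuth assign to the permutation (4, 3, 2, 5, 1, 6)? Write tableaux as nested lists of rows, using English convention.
P = [[1, 5, 6], [2], [3], [4]], Q = [[1, 4, 6], [2], [3], [5]]

Insert each entry of the permutation into P by Schensted row insertion, recording in Q the position of each new cell.

Insert 4: appended to row 1. P = [[4]], Q = [[1]].
Insert 3: 3 bumps 4 from row 1; 4 starts row 2. P = [[3], [4]], Q = [[1], [2]].
Insert 2: 2 bumps 3 from row 1; 3 bumps 4 from row 2; 4 starts row 3. P = [[2], [3], [4]], Q = [[1], [2], [3]].
Insert 5: appended to row 1. P = [[2, 5], [3], [4]], Q = [[1, 4], [2], [3]].
Insert 1: 1 bumps 2 from row 1; 2 bumps 3 from row 2; 3 bumps 4 from row 3; 4 starts row 4. P = [[1, 5], [2], [3], [4]], Q = [[1, 4], [2], [3], [5]].
Insert 6: appended to row 1. P = [[1, 5, 6], [2], [3], [4]], Q = [[1, 4, 6], [2], [3], [5]].

So P = [[1, 5, 6], [2], [3], [4]], Q = [[1, 4, 6], [2], [3], [5]].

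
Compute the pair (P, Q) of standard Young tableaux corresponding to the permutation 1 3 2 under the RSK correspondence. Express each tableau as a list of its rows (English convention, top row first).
P = [[1, 2], [3]], Q = [[1, 2], [3]]

Insert each entry of the permutation into P by Schensted row insertion, recording in Q the position of each new cell.

Insert 1: appended to row 1. P = [[1]], Q = [[1]].
Insert 3: appended to row 1. P = [[1, 3]], Q = [[1, 2]].
Insert 2: 2 bumps 3 from row 1; 3 starts row 2. P = [[1, 2], [3]], Q = [[1, 2], [3]].

So P = [[1, 2], [3]], Q = [[1, 2], [3]].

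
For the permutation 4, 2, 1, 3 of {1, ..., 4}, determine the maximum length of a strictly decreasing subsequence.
3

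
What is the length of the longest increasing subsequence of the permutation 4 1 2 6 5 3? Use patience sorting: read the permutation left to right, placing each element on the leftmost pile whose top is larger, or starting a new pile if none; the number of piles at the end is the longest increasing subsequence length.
4: new pile. tops = [4]
1: onto pile 1 (replacing 4). tops = [1]
2: new pile. tops = [1, 2]
6: new pile. tops = [1, 2, 6]
5: onto pile 3 (replacing 6). tops = [1, 2, 5]
3: onto pile 3 (replacing 5). tops = [1, 2, 3]

3 piles, so the longest increasing subsequence has length 3.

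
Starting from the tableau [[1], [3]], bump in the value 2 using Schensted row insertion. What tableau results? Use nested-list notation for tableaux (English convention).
[[1, 2], [3]]

2 is larger than every entry of row 1, so it is appended to row 1. The new tableau is [[1, 2], [3]].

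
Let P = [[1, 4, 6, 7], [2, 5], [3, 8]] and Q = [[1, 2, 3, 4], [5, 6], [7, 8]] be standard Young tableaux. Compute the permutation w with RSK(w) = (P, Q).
3 5 6 8 2 7 1 4

Reverse the RSK construction: for i from n down to 1, find the cell of Q containing i, remove the entry at that cell from P, and reverse-bump it up through P; the value ejected from row 1 is w(i).

Step i=8: Q has 8 at row 3, column 2; remove 8 from row 3 of P and reverse-bump: 8 enters row 2 and ejects 5; 5 enters row 1 and ejects 4. So w(8) = 4. P is now [[1, 5, 6, 7], [2, 8], [3]].
Step i=7: Q has 7 at row 3, column 1; remove 3 from row 3 of P and reverse-bump: 3 enters row 2 and ejects 2; 2 enters row 1 and ejects 1. So w(7) = 1. P is now [[2, 5, 6, 7], [3, 8]].
Step i=6: Q has 6 at row 2, column 2; remove 8 from row 2 of P and reverse-bump: 8 enters row 1 and ejects 7. So w(6) = 7. P is now [[2, 5, 6, 8], [3]].
Step i=5: Q has 5 at row 2, column 1; remove 3 from row 2 of P and reverse-bump: 3 enters row 1 and ejects 2. So w(5) = 2. P is now [[3, 5, 6, 8]].
Step i=4: Q has 4 at row 1, column 4; remove that cell from P, ejecting 8. So w(4) = 8. P is now [[3, 5, 6]].
Step i=3: Q has 3 at row 1, column 3; remove that cell from P, ejecting 6. So w(3) = 6. P is now [[3, 5]].
Step i=2: Q has 2 at row 1, column 2; remove that cell from P, ejecting 5. So w(2) = 5. P is now [[3]].
Step i=1: Q has 1 at row 1, column 1; remove that cell from P, ejecting 3. So w(1) = 3. P is now [].

So w = 3 5 6 8 2 7 1 4.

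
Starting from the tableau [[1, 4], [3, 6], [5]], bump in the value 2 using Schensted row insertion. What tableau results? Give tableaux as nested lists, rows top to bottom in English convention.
In row 1, 2 replaces 4 (the leftmost entry greater than 2); 4 is bumped to row 2. In row 2, 4 replaces 6 (the leftmost entry greater than 4); 6 is bumped to row 3. 6 is appended to row 3. The new tableau is [[1, 2], [3, 4], [5, 6]].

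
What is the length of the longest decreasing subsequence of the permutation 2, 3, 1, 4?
2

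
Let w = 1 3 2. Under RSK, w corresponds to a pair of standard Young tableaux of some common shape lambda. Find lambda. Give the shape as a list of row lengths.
Row-insert each entry into an empty tableau.

After inserting 1: P = [[1]].
After inserting 3: P = [[1, 3]].
After inserting 2: P = [[1, 2], [3]].

The final insertion tableau P = [[1, 2], [3]] has shape [2, 1].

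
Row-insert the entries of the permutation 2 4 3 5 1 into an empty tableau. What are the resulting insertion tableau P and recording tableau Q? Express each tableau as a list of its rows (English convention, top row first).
Insert each entry of the permutation into P by Schensted row insertion, recording in Q the position of each new cell.

Insert 2: appended to row 1. P = [[2]], Q = [[1]].
Insert 4: appended to row 1. P = [[2, 4]], Q = [[1, 2]].
Insert 3: 3 bumps 4 from row 1; 4 starts row 2. P = [[2, 3], [4]], Q = [[1, 2], [3]].
Insert 5: appended to row 1. P = [[2, 3, 5], [4]], Q = [[1, 2, 4], [3]].
Insert 1: 1 bumps 2 from row 1; 2 bumps 4 from row 2; 4 starts row 3. P = [[1, 3, 5], [2], [4]], Q = [[1, 2, 4], [3], [5]].

So P = [[1, 3, 5], [2], [4]], Q = [[1, 2, 4], [3], [5]].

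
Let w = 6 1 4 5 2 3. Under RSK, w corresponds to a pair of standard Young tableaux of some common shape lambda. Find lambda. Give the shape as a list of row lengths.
[3, 2, 1]

Row-insert each entry into an empty tableau.

After inserting 6: P = [[6]].
After inserting 1: P = [[1], [6]].
After inserting 4: P = [[1, 4], [6]].
After inserting 5: P = [[1, 4, 5], [6]].
After inserting 2: P = [[1, 2, 5], [4], [6]].
After inserting 3: P = [[1, 2, 3], [4, 5], [6]].

The final insertion tableau P = [[1, 2, 3], [4, 5], [6]] has shape [3, 2, 1].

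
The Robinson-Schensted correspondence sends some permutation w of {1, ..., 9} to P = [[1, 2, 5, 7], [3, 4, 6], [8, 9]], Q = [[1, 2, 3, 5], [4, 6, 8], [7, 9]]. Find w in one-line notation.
Reverse the RSK construction: for i from n down to 1, find the cell of Q containing i, remove the entry at that cell from P, and reverse-bump it up through P; the value ejected from row 1 is w(i).

Step i=9: Q has 9 at row 3, column 2; remove 9 from row 3 of P and reverse-bump: 9 enters row 2 and ejects 6; 6 enters row 1 and ejects 5. So w(9) = 5. P is now [[1, 2, 6, 7], [3, 4, 9], [8]].
Step i=8: Q has 8 at row 2, column 3; remove 9 from row 2 of P and reverse-bump: 9 enters row 1 and ejects 7. So w(8) = 7. P is now [[1, 2, 6, 9], [3, 4], [8]].
Step i=7: Q has 7 at row 3, column 1; remove 8 from row 3 of P and reverse-bump: 8 enters row 2 and ejects 4; 4 enters row 1 and ejects 2. So w(7) = 2. P is now [[1, 4, 6, 9], [3, 8]].
Step i=6: Q has 6 at row 2, column 2; remove 8 from row 2 of P and reverse-bump: 8 enters row 1 and ejects 6. So w(6) = 6. P is now [[1, 4, 8, 9], [3]].
Step i=5: Q has 5 at row 1, column 4; remove that cell from P, ejecting 9. So w(5) = 9. P is now [[1, 4, 8], [3]].
Step i=4: Q has 4 at row 2, column 1; remove 3 from row 2 of P and reverse-bump: 3 enters row 1 and ejects 1. So w(4) = 1. P is now [[3, 4, 8]].
Step i=3: Q has 3 at row 1, column 3; remove that cell from P, ejecting 8. So w(3) = 8. P is now [[3, 4]].
Step i=2: Q has 2 at row 1, column 2; remove that cell from P, ejecting 4. So w(2) = 4. P is now [[3]].
Step i=1: Q has 1 at row 1, column 1; remove that cell from P, ejecting 3. So w(1) = 3. P is now [].

So w = 3 4 8 1 9 6 2 7 5.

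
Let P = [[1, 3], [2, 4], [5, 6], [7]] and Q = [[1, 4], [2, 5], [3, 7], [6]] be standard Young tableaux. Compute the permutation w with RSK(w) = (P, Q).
7 5 2 6 4 1 3

Reverse the RSK construction: for i from n down to 1, find the cell of Q containing i, remove the entry at that cell from P, and reverse-bump it up through P; the value ejected from row 1 is w(i).

Step i=7: Q has 7 at row 3, column 2; remove 6 from row 3 of P and reverse-bump: 6 enters row 2 and ejects 4; 4 enters row 1 and ejects 3. So w(7) = 3. P is now [[1, 4], [2, 6], [5], [7]].
Step i=6: Q has 6 at row 4, column 1; remove 7 from row 4 of P and reverse-bump: 7 enters row 3 and ejects 5; 5 enters row 2 and ejects 2; 2 enters row 1 and ejects 1. So w(6) = 1. P is now [[2, 4], [5, 6], [7]].
Step i=5: Q has 5 at row 2, column 2; remove 6 from row 2 of P and reverse-bump: 6 enters row 1 and ejects 4. So w(5) = 4. P is now [[2, 6], [5], [7]].
Step i=4: Q has 4 at row 1, column 2; remove that cell from P, ejecting 6. So w(4) = 6. P is now [[2], [5], [7]].
Step i=3: Q has 3 at row 3, column 1; remove 7 from row 3 of P and reverse-bump: 7 enters row 2 and ejects 5; 5 enters row 1 and ejects 2. So w(3) = 2. P is now [[5], [7]].
Step i=2: Q has 2 at row 2, column 1; remove 7 from row 2 of P and reverse-bump: 7 enters row 1 and ejects 5. So w(2) = 5. P is now [[7]].
Step i=1: Q has 1 at row 1, column 1; remove that cell from P, ejecting 7. So w(1) = 7. P is now [].

So w = 7 5 2 6 4 1 3.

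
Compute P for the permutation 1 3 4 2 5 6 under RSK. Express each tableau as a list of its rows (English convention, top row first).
P = [[1, 2, 4, 5, 6], [3]]

Insert 1: appended to row 1. P = [[1]].
Insert 3: appended to row 1. P = [[1, 3]].
Insert 4: appended to row 1. P = [[1, 3, 4]].
Insert 2: 2 bumps 3 from row 1; 3 starts row 2. P = [[1, 2, 4], [3]].
Insert 5: appended to row 1. P = [[1, 2, 4, 5], [3]].
Insert 6: appended to row 1. P = [[1, 2, 4, 5, 6], [3]].

So P = [[1, 2, 4, 5, 6], [3]].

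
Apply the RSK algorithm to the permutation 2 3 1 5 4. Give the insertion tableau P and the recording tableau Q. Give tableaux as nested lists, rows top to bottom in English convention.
P = [[1, 3, 4], [2, 5]], Q = [[1, 2, 4], [3, 5]]

Insert each entry of the permutation into P by Schensted row insertion, recording in Q the position of each new cell.

Insert 2: appended to row 1. P = [[2]], Q = [[1]].
Insert 3: appended to row 1. P = [[2, 3]], Q = [[1, 2]].
Insert 1: 1 bumps 2 from row 1; 2 starts row 2. P = [[1, 3], [2]], Q = [[1, 2], [3]].
Insert 5: appended to row 1. P = [[1, 3, 5], [2]], Q = [[1, 2, 4], [3]].
Insert 4: 4 bumps 5 from row 1; 5 appends to row 2. P = [[1, 3, 4], [2, 5]], Q = [[1, 2, 4], [3, 5]].

So P = [[1, 3, 4], [2, 5]], Q = [[1, 2, 4], [3, 5]].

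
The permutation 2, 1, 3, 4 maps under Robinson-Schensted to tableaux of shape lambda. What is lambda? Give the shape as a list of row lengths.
[3, 1]

Row-insert each entry into an empty tableau.

After inserting 2: P = [[2]].
After inserting 1: P = [[1], [2]].
After inserting 3: P = [[1, 3], [2]].
After inserting 4: P = [[1, 3, 4], [2]].

The final insertion tableau P = [[1, 3, 4], [2]] has shape [3, 1].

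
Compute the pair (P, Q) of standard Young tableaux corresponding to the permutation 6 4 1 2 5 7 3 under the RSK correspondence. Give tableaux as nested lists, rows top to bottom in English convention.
P = [[1, 2, 3, 7], [4, 5], [6]], Q = [[1, 4, 5, 6], [2, 7], [3]]

Insert each entry of the permutation into P by Schensted row insertion, recording in Q the position of each new cell.

Insert 6: appended to row 1. P = [[6]].
Insert 4: 4 bumps 6 from row 1; 6 starts row 2. P = [[4], [6]].
Insert 1: 1 bumps 4 from row 1; 4 bumps 6 from row 2; 6 starts row 3. P = [[1], [4], [6]].
Insert 2: appended to row 1. P = [[1, 2], [4], [6]].
Insert 5: appended to row 1. P = [[1, 2, 5], [4], [6]].
Insert 7: appended to row 1. P = [[1, 2, 5, 7], [4], [6]].
Insert 3: 3 bumps 5 from row 1; 5 appends to row 2. P = [[1, 2, 3, 7], [4, 5], [6]].

So P = [[1, 2, 3, 7], [4, 5], [6]], Q = [[1, 4, 5, 6], [2, 7], [3]].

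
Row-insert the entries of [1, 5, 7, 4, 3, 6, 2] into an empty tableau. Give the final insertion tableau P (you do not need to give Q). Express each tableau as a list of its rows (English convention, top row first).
P = [[1, 2, 6], [3, 7], [4], [5]]

After inserting 1: P = [[1]].
After inserting 5: P = [[1, 5]].
After inserting 7: P = [[1, 5, 7]].
After inserting 4: P = [[1, 4, 7], [5]].
After inserting 3: P = [[1, 3, 7], [4], [5]].
After inserting 6: P = [[1, 3, 6], [4, 7], [5]].
After inserting 2: P = [[1, 2, 6], [3, 7], [4], [5]].

So P = [[1, 2, 6], [3, 7], [4], [5]].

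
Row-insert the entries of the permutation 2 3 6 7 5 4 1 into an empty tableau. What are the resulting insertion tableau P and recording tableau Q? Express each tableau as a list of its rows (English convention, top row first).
Insert each entry of the permutation into P by Schensted row insertion, recording in Q the position of each new cell.

Insert 2: appended to row 1. P = [[2]], Q = [[1]].
Insert 3: appended to row 1. P = [[2, 3]], Q = [[1, 2]].
Insert 6: appended to row 1. P = [[2, 3, 6]], Q = [[1, 2, 3]].
Insert 7: appended to row 1. P = [[2, 3, 6, 7]], Q = [[1, 2, 3, 4]].
Insert 5: 5 bumps 6 from row 1; 6 starts row 2. P = [[2, 3, 5, 7], [6]], Q = [[1, 2, 3, 4], [5]].
Insert 4: 4 bumps 5 from row 1; 5 bumps 6 from row 2; 6 starts row 3. P = [[2, 3, 4, 7], [5], [6]], Q = [[1, 2, 3, 4], [5], [6]].
Insert 1: 1 bumps 2 from row 1; 2 bumps 5 from row 2; 5 bumps 6 from row 3; 6 starts row 4. P = [[1, 3, 4, 7], [2], [5], [6]], Q = [[1, 2, 3, 4], [5], [6], [7]].

So P = [[1, 3, 4, 7], [2], [5], [6]], Q = [[1, 2, 3, 4], [5], [6], [7]].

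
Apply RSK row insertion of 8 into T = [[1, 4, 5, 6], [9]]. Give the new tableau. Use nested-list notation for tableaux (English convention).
[[1, 4, 5, 6, 8], [9]]

8 is larger than every entry of row 1, so it is appended to row 1. The new tableau is [[1, 4, 5, 6, 8], [9]].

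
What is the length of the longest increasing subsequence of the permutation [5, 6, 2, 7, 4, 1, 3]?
3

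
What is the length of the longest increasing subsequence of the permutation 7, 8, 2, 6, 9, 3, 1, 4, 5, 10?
5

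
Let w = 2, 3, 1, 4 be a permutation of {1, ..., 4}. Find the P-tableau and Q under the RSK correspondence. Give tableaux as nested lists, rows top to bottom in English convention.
P = [[1, 3, 4], [2]], Q = [[1, 2, 4], [3]]

Insert each entry of the permutation into P by Schensted row insertion, recording in Q the position of each new cell.

Insert 2: appended to row 1. P = [[2]].
Insert 3: appended to row 1. P = [[2, 3]].
Insert 1: 1 bumps 2 from row 1; 2 starts row 2. P = [[1, 3], [2]].
Insert 4: appended to row 1. P = [[1, 3, 4], [2]].

So P = [[1, 3, 4], [2]], Q = [[1, 2, 4], [3]].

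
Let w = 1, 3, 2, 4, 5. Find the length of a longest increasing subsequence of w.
4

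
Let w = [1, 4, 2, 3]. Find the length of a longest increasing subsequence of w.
3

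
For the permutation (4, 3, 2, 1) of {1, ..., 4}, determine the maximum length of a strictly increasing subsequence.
1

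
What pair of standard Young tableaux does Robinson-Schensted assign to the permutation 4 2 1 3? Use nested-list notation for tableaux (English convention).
Insert each entry of the permutation into P by Schensted row insertion, recording in Q the position of each new cell.

After inserting 4: P = [[4]].
After inserting 2: P = [[2], [4]].
After inserting 1: P = [[1], [2], [4]].
After inserting 3: P = [[1, 3], [2], [4]].

So P = [[1, 3], [2], [4]], Q = [[1, 4], [2], [3]].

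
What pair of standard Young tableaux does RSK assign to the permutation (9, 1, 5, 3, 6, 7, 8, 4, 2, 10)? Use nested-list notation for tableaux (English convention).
P = [[1, 2, 4, 7, 8, 10], [3, 6], [5], [9]], Q = [[1, 3, 5, 6, 7, 10], [2, 8], [4], [9]]

Insert each entry of the permutation into P by Schensted row insertion, recording in Q the position of each new cell.

Insert 9: appended to row 1. P = [[9]].
Insert 1: 1 bumps 9 from row 1; 9 starts row 2. P = [[1], [9]].
Insert 5: appended to row 1. P = [[1, 5], [9]].
Insert 3: 3 bumps 5 from row 1; 5 bumps 9 from row 2; 9 starts row 3. P = [[1, 3], [5], [9]].
Insert 6: appended to row 1. P = [[1, 3, 6], [5], [9]].
Insert 7: appended to row 1. P = [[1, 3, 6, 7], [5], [9]].
Insert 8: appended to row 1. P = [[1, 3, 6, 7, 8], [5], [9]].
Insert 4: 4 bumps 6 from row 1; 6 appends to row 2. P = [[1, 3, 4, 7, 8], [5, 6], [9]].
Insert 2: 2 bumps 3 from row 1; 3 bumps 5 from row 2; 5 bumps 9 from row 3; 9 starts row 4. P = [[1, 2, 4, 7, 8], [3, 6], [5], [9]].
Insert 10: appended to row 1. P = [[1, 2, 4, 7, 8, 10], [3, 6], [5], [9]].

So P = [[1, 2, 4, 7, 8, 10], [3, 6], [5], [9]], Q = [[1, 3, 5, 6, 7, 10], [2, 8], [4], [9]].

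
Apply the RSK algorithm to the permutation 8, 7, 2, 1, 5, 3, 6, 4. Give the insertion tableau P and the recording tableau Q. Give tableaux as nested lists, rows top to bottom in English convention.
P = [[1, 3, 4], [2, 5, 6], [7], [8]], Q = [[1, 5, 7], [2, 6, 8], [3], [4]]

Insert each entry of the permutation into P by Schensted row insertion, recording in Q the position of each new cell.

Insert 8: appended to row 1. P = [[8]].
Insert 7: 7 bumps 8 from row 1; 8 starts row 2. P = [[7], [8]].
Insert 2: 2 bumps 7 from row 1; 7 bumps 8 from row 2; 8 starts row 3. P = [[2], [7], [8]].
Insert 1: 1 bumps 2 from row 1; 2 bumps 7 from row 2; 7 bumps 8 from row 3; 8 starts row 4. P = [[1], [2], [7], [8]].
Insert 5: appended to row 1. P = [[1, 5], [2], [7], [8]].
Insert 3: 3 bumps 5 from row 1; 5 appends to row 2. P = [[1, 3], [2, 5], [7], [8]].
Insert 6: appended to row 1. P = [[1, 3, 6], [2, 5], [7], [8]].
Insert 4: 4 bumps 6 from row 1; 6 appends to row 2. P = [[1, 3, 4], [2, 5, 6], [7], [8]].

So P = [[1, 3, 4], [2, 5, 6], [7], [8]], Q = [[1, 5, 7], [2, 6, 8], [3], [4]].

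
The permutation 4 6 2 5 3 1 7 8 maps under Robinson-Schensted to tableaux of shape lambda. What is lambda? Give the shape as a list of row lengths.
RSK row insertion gives P = [[1, 3, 7, 8], [2, 5], [4], [6]], which has shape [4, 2, 1, 1].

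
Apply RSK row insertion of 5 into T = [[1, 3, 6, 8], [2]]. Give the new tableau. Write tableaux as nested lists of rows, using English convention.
[[1, 3, 5, 8], [2, 6]]

In row 1, 5 replaces 6 (the leftmost entry greater than 5); 6 is bumped to row 2. 6 is appended to row 2. The new tableau is [[1, 3, 5, 8], [2, 6]].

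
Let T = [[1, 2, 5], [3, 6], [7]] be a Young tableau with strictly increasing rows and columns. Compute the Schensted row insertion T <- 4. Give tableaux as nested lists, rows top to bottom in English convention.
[[1, 2, 4], [3, 5], [6], [7]]

In row 1, 4 replaces 5 (the leftmost entry greater than 4); 5 is bumped to row 2. In row 2, 5 replaces 6 (the leftmost entry greater than 5); 6 is bumped to row 3. In row 3, 6 replaces 7 (the leftmost entry greater than 6); 7 is bumped to row 4. 7 starts a new row 4. The new tableau is [[1, 2, 4], [3, 5], [6], [7]].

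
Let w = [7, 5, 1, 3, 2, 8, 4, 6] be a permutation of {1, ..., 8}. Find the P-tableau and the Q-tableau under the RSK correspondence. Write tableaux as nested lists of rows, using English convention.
P = [[1, 2, 4, 6], [3, 8], [5], [7]], Q = [[1, 4, 6, 8], [2, 7], [3], [5]]

Insert each entry of the permutation into P by Schensted row insertion, recording in Q the position of each new cell.

Insert 7: appended to row 1. P = [[7]].
Insert 5: 5 bumps 7 from row 1; 7 starts row 2. P = [[5], [7]].
Insert 1: 1 bumps 5 from row 1; 5 bumps 7 from row 2; 7 starts row 3. P = [[1], [5], [7]].
Insert 3: appended to row 1. P = [[1, 3], [5], [7]].
Insert 2: 2 bumps 3 from row 1; 3 bumps 5 from row 2; 5 bumps 7 from row 3; 7 starts row 4. P = [[1, 2], [3], [5], [7]].
Insert 8: appended to row 1. P = [[1, 2, 8], [3], [5], [7]].
Insert 4: 4 bumps 8 from row 1; 8 appends to row 2. P = [[1, 2, 4], [3, 8], [5], [7]].
Insert 6: appended to row 1. P = [[1, 2, 4, 6], [3, 8], [5], [7]].

So P = [[1, 2, 4, 6], [3, 8], [5], [7]], Q = [[1, 4, 6, 8], [2, 7], [3], [5]].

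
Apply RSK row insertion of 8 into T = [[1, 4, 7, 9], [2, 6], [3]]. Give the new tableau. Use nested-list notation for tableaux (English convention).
[[1, 4, 7, 8], [2, 6, 9], [3]]

In row 1, 8 replaces 9 (the leftmost entry greater than 8); 9 is bumped to row 2. 9 is appended to row 2. The new tableau is [[1, 4, 7, 8], [2, 6, 9], [3]].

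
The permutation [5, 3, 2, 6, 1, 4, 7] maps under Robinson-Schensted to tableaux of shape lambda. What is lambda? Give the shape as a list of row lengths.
Row-insert each entry into an empty tableau.

After inserting 5: P = [[5]].
After inserting 3: P = [[3], [5]].
After inserting 2: P = [[2], [3], [5]].
After inserting 6: P = [[2, 6], [3], [5]].
After inserting 1: P = [[1, 6], [2], [3], [5]].
After inserting 4: P = [[1, 4], [2, 6], [3], [5]].
After inserting 7: P = [[1, 4, 7], [2, 6], [3], [5]].

The final insertion tableau P = [[1, 4, 7], [2, 6], [3], [5]] has shape [3, 2, 1, 1].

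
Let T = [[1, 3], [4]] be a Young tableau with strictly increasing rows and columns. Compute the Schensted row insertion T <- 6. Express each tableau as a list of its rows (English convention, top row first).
[[1, 3, 6], [4]]

6 is larger than every entry of row 1, so it is appended to row 1. The new tableau is [[1, 3, 6], [4]].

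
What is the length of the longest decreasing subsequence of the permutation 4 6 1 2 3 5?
2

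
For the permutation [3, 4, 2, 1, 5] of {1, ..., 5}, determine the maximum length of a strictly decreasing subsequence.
3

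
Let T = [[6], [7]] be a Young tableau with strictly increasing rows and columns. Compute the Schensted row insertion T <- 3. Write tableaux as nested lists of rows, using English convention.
In row 1, 3 replaces 6 (the leftmost entry greater than 3); 6 is bumped to row 2. In row 2, 6 replaces 7 (the leftmost entry greater than 6); 7 is bumped to row 3. 7 starts a new row 3. The new tableau is [[3], [6], [7]].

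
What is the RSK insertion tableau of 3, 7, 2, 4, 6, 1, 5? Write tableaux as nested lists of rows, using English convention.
P = [[1, 4, 5], [2, 6], [3, 7]]

Insert 3: appended to row 1. P = [[3]].
Insert 7: appended to row 1. P = [[3, 7]].
Insert 2: 2 bumps 3 from row 1; 3 starts row 2. P = [[2, 7], [3]].
Insert 4: 4 bumps 7 from row 1; 7 appends to row 2. P = [[2, 4], [3, 7]].
Insert 6: appended to row 1. P = [[2, 4, 6], [3, 7]].
Insert 1: 1 bumps 2 from row 1; 2 bumps 3 from row 2; 3 starts row 3. P = [[1, 4, 6], [2, 7], [3]].
Insert 5: 5 bumps 6 from row 1; 6 bumps 7 from row 2; 7 appends to row 3. P = [[1, 4, 5], [2, 6], [3, 7]].

So P = [[1, 4, 5], [2, 6], [3, 7]].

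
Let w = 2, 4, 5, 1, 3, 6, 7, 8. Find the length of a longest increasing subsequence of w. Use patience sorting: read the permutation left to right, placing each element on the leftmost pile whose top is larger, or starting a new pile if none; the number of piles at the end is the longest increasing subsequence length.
2: new pile. tops = [2]
4: new pile. tops = [2, 4]
5: new pile. tops = [2, 4, 5]
1: onto pile 1 (replacing 2). tops = [1, 4, 5]
3: onto pile 2 (replacing 4). tops = [1, 3, 5]
6: new pile. tops = [1, 3, 5, 6]
7: new pile. tops = [1, 3, 5, 6, 7]
8: new pile. tops = [1, 3, 5, 6, 7, 8]

6 piles, so the longest increasing subsequence has length 6.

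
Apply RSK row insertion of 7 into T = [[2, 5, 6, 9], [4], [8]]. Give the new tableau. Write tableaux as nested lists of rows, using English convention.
In row 1, 7 replaces 9 (the leftmost entry greater than 7); 9 is bumped to row 2. 9 is appended to row 2. The new tableau is [[2, 5, 6, 7], [4, 9], [8]].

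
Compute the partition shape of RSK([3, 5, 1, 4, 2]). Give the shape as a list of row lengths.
[2, 2, 1]

Row-insert each entry into an empty tableau.

After inserting 3: P = [[3]].
After inserting 5: P = [[3, 5]].
After inserting 1: P = [[1, 5], [3]].
After inserting 4: P = [[1, 4], [3, 5]].
After inserting 2: P = [[1, 2], [3, 4], [5]].

The final insertion tableau P = [[1, 2], [3, 4], [5]] has shape [2, 2, 1].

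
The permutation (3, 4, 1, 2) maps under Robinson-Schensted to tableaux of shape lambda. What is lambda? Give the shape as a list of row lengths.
[2, 2]

Row-insert each entry into an empty tableau.

After inserting 3: P = [[3]].
After inserting 4: P = [[3, 4]].
After inserting 1: P = [[1, 4], [3]].
After inserting 2: P = [[1, 2], [3, 4]].

The final insertion tableau P = [[1, 2], [3, 4]] has shape [2, 2].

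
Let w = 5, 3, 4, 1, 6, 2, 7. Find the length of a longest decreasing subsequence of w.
3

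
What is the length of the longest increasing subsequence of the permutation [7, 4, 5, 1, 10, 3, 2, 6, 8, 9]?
5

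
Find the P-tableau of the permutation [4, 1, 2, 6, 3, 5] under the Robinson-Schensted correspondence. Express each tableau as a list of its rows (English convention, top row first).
Insert 4: appended to row 1. P = [[4]].
Insert 1: 1 bumps 4 from row 1; 4 starts row 2. P = [[1], [4]].
Insert 2: appended to row 1. P = [[1, 2], [4]].
Insert 6: appended to row 1. P = [[1, 2, 6], [4]].
Insert 3: 3 bumps 6 from row 1; 6 appends to row 2. P = [[1, 2, 3], [4, 6]].
Insert 5: appended to row 1. P = [[1, 2, 3, 5], [4, 6]].

So P = [[1, 2, 3, 5], [4, 6]].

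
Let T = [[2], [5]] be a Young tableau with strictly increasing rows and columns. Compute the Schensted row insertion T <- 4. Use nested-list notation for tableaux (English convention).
4 is larger than every entry of row 1, so it is appended to row 1. The new tableau is [[2, 4], [5]].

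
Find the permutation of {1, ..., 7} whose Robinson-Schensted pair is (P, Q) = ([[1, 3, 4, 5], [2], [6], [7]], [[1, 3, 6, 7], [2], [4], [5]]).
Reverse the RSK construction: for i from n down to 1, find the cell of Q containing i, remove the entry at that cell from P, and reverse-bump it up through P; the value ejected from row 1 is w(i).

Step i=7: Q has 7 at row 1, column 4; remove that cell from P, ejecting 5. So w(7) = 5. P is now [[1, 3, 4], [2], [6], [7]].
Step i=6: Q has 6 at row 1, column 3; remove that cell from P, ejecting 4. So w(6) = 4. P is now [[1, 3], [2], [6], [7]].
Step i=5: Q has 5 at row 4, column 1; remove 7 from row 4 of P and reverse-bump: 7 enters row 3 and ejects 6; 6 enters row 2 and ejects 2; 2 enters row 1 and ejects 1. So w(5) = 1. P is now [[2, 3], [6], [7]].
Step i=4: Q has 4 at row 3, column 1; remove 7 from row 3 of P and reverse-bump: 7 enters row 2 and ejects 6; 6 enters row 1 and ejects 3. So w(4) = 3. P is now [[2, 6], [7]].
Step i=3: Q has 3 at row 1, column 2; remove that cell from P, ejecting 6. So w(3) = 6. P is now [[2], [7]].
Step i=2: Q has 2 at row 2, column 1; remove 7 from row 2 of P and reverse-bump: 7 enters row 1 and ejects 2. So w(2) = 2. P is now [[7]].
Step i=1: Q has 1 at row 1, column 1; remove that cell from P, ejecting 7. So w(1) = 7. P is now [].

So w = 7 2 6 3 1 4 5.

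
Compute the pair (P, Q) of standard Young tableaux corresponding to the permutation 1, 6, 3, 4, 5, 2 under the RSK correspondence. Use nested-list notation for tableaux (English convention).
P = [[1, 2, 4, 5], [3], [6]], Q = [[1, 2, 4, 5], [3], [6]]

Insert each entry of the permutation into P by Schensted row insertion, recording in Q the position of each new cell.

Insert 1: appended to row 1. P = [[1]].
Insert 6: appended to row 1. P = [[1, 6]].
Insert 3: 3 bumps 6 from row 1; 6 starts row 2. P = [[1, 3], [6]].
Insert 4: appended to row 1. P = [[1, 3, 4], [6]].
Insert 5: appended to row 1. P = [[1, 3, 4, 5], [6]].
Insert 2: 2 bumps 3 from row 1; 3 bumps 6 from row 2; 6 starts row 3. P = [[1, 2, 4, 5], [3], [6]].

So P = [[1, 2, 4, 5], [3], [6]], Q = [[1, 2, 4, 5], [3], [6]].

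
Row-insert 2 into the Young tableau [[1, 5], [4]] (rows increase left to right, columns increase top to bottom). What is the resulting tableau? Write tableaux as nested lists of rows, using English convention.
In row 1, 2 replaces 5 (the leftmost entry greater than 2); 5 is bumped to row 2. 5 is appended to row 2. The new tableau is [[1, 2], [4, 5]].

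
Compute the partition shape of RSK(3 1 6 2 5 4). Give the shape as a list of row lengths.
Row-insert each entry into an empty tableau.

After inserting 3: P = [[3]].
After inserting 1: P = [[1], [3]].
After inserting 6: P = [[1, 6], [3]].
After inserting 2: P = [[1, 2], [3, 6]].
After inserting 5: P = [[1, 2, 5], [3, 6]].
After inserting 4: P = [[1, 2, 4], [3, 5], [6]].

The final insertion tableau P = [[1, 2, 4], [3, 5], [6]] has shape [3, 2, 1].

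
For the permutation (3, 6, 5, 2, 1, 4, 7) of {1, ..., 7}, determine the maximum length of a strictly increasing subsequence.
3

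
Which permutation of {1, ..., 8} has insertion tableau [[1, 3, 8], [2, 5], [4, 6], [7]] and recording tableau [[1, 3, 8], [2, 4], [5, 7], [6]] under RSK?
4 2 7 6 5 1 3 8

Reverse the RSK construction: for i from n down to 1, find the cell of Q containing i, remove the entry at that cell from P, and reverse-bump it up through P; the value ejected from row 1 is w(i).

Step i=8: Q has 8 at row 1, column 3; remove that cell from P, ejecting 8. So w(8) = 8. P is now [[1, 3], [2, 5], [4, 6], [7]].
Step i=7: Q has 7 at row 3, column 2; remove 6 from row 3 of P and reverse-bump: 6 enters row 2 and ejects 5; 5 enters row 1 and ejects 3. So w(7) = 3. P is now [[1, 5], [2, 6], [4], [7]].
Step i=6: Q has 6 at row 4, column 1; remove 7 from row 4 of P and reverse-bump: 7 enters row 3 and ejects 4; 4 enters row 2 and ejects 2; 2 enters row 1 and ejects 1. So w(6) = 1. P is now [[2, 5], [4, 6], [7]].
Step i=5: Q has 5 at row 3, column 1; remove 7 from row 3 of P and reverse-bump: 7 enters row 2 and ejects 6; 6 enters row 1 and ejects 5. So w(5) = 5. P is now [[2, 6], [4, 7]].
Step i=4: Q has 4 at row 2, column 2; remove 7 from row 2 of P and reverse-bump: 7 enters row 1 and ejects 6. So w(4) = 6. P is now [[2, 7], [4]].
Step i=3: Q has 3 at row 1, column 2; remove that cell from P, ejecting 7. So w(3) = 7. P is now [[2], [4]].
Step i=2: Q has 2 at row 2, column 1; remove 4 from row 2 of P and reverse-bump: 4 enters row 1 and ejects 2. So w(2) = 2. P is now [[4]].
Step i=1: Q has 1 at row 1, column 1; remove that cell from P, ejecting 4. So w(1) = 4. P is now [].

So w = 4 2 7 6 5 1 3 8.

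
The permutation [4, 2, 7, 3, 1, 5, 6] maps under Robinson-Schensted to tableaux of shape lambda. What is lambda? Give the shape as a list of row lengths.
[4, 2, 1]

Row-insert each entry into an empty tableau.

After inserting 4: P = [[4]].
After inserting 2: P = [[2], [4]].
After inserting 7: P = [[2, 7], [4]].
After inserting 3: P = [[2, 3], [4, 7]].
After inserting 1: P = [[1, 3], [2, 7], [4]].
After inserting 5: P = [[1, 3, 5], [2, 7], [4]].
After inserting 6: P = [[1, 3, 5, 6], [2, 7], [4]].

The final insertion tableau P = [[1, 3, 5, 6], [2, 7], [4]] has shape [4, 2, 1].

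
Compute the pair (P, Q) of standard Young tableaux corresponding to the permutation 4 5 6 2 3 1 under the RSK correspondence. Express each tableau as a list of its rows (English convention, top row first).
P = [[1, 3, 6], [2, 5], [4]], Q = [[1, 2, 3], [4, 5], [6]]

Insert each entry of the permutation into P by Schensted row insertion, recording in Q the position of each new cell.

Insert 4: appended to row 1. P = [[4]].
Insert 5: appended to row 1. P = [[4, 5]].
Insert 6: appended to row 1. P = [[4, 5, 6]].
Insert 2: 2 bumps 4 from row 1; 4 starts row 2. P = [[2, 5, 6], [4]].
Insert 3: 3 bumps 5 from row 1; 5 appends to row 2. P = [[2, 3, 6], [4, 5]].
Insert 1: 1 bumps 2 from row 1; 2 bumps 4 from row 2; 4 starts row 3. P = [[1, 3, 6], [2, 5], [4]].

So P = [[1, 3, 6], [2, 5], [4]], Q = [[1, 2, 3], [4, 5], [6]].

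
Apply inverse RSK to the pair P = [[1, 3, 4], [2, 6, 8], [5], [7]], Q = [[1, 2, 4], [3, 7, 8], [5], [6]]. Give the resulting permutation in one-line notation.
Reverse RSK: for i = n, n-1, ..., 1, locate i in Q, remove the corresponding corner cell from P, and reverse-bump its entry up through P; the value ejected from row 1 is w(i).

So w = 5 7 6 8 2 1 3 4.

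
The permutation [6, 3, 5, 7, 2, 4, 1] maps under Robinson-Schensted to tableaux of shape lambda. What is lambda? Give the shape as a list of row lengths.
[3, 2, 1, 1]

Row-insert each entry into an empty tableau.

After inserting 6: P = [[6]].
After inserting 3: P = [[3], [6]].
After inserting 5: P = [[3, 5], [6]].
After inserting 7: P = [[3, 5, 7], [6]].
After inserting 2: P = [[2, 5, 7], [3], [6]].
After inserting 4: P = [[2, 4, 7], [3, 5], [6]].
After inserting 1: P = [[1, 4, 7], [2, 5], [3], [6]].

The final insertion tableau P = [[1, 4, 7], [2, 5], [3], [6]] has shape [3, 2, 1, 1].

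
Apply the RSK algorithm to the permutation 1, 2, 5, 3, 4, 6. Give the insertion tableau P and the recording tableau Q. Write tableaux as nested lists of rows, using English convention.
P = [[1, 2, 3, 4, 6], [5]], Q = [[1, 2, 3, 5, 6], [4]]

Insert each entry of the permutation into P by Schensted row insertion, recording in Q the position of each new cell.

Insert 1: appended to row 1. P = [[1]].
Insert 2: appended to row 1. P = [[1, 2]].
Insert 5: appended to row 1. P = [[1, 2, 5]].
Insert 3: 3 bumps 5 from row 1; 5 starts row 2. P = [[1, 2, 3], [5]].
Insert 4: appended to row 1. P = [[1, 2, 3, 4], [5]].
Insert 6: appended to row 1. P = [[1, 2, 3, 4, 6], [5]].

So P = [[1, 2, 3, 4, 6], [5]], Q = [[1, 2, 3, 5, 6], [4]].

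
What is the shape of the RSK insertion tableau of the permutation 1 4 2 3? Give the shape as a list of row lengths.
[3, 1]

RSK row insertion gives P = [[1, 2, 3], [4]], which has shape [3, 1].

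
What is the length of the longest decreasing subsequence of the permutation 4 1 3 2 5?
3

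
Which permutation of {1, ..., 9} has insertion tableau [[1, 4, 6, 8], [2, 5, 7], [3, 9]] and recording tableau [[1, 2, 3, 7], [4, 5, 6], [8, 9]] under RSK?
Reverse RSK: for i = n, n-1, ..., 1, locate i in Q, remove the corresponding corner cell from P, and reverse-bump its entry up through P; the value ejected from row 1 is w(i).

So w = 3 5 9 2 4 7 8 1 6.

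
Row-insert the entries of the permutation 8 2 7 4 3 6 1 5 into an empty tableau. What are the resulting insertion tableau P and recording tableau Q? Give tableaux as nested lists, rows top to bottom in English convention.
Insert each entry of the permutation into P by Schensted row insertion, recording in Q the position of each new cell.

Insert 8: appended to row 1. P = [[8]], Q = [[1]].
Insert 2: 2 bumps 8 from row 1; 8 starts row 2. P = [[2], [8]], Q = [[1], [2]].
Insert 7: appended to row 1. P = [[2, 7], [8]], Q = [[1, 3], [2]].
Insert 4: 4 bumps 7 from row 1; 7 bumps 8 from row 2; 8 starts row 3. P = [[2, 4], [7], [8]], Q = [[1, 3], [2], [4]].
Insert 3: 3 bumps 4 from row 1; 4 bumps 7 from row 2; 7 bumps 8 from row 3; 8 starts row 4. P = [[2, 3], [4], [7], [8]], Q = [[1, 3], [2], [4], [5]].
Insert 6: appended to row 1. P = [[2, 3, 6], [4], [7], [8]], Q = [[1, 3, 6], [2], [4], [5]].
Insert 1: 1 bumps 2 from row 1; 2 bumps 4 from row 2; 4 bumps 7 from row 3; 7 bumps 8 from row 4; 8 starts row 5. P = [[1, 3, 6], [2], [4], [7], [8]], Q = [[1, 3, 6], [2], [4], [5], [7]].
Insert 5: 5 bumps 6 from row 1; 6 appends to row 2. P = [[1, 3, 5], [2, 6], [4], [7], [8]], Q = [[1, 3, 6], [2, 8], [4], [5], [7]].

So P = [[1, 3, 5], [2, 6], [4], [7], [8]], Q = [[1, 3, 6], [2, 8], [4], [5], [7]].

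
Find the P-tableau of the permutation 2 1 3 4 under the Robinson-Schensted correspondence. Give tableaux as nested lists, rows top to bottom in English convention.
P = [[1, 3, 4], [2]]

Insert 2: appended to row 1. P = [[2]].
Insert 1: 1 bumps 2 from row 1; 2 starts row 2. P = [[1], [2]].
Insert 3: appended to row 1. P = [[1, 3], [2]].
Insert 4: appended to row 1. P = [[1, 3, 4], [2]].

So P = [[1, 3, 4], [2]].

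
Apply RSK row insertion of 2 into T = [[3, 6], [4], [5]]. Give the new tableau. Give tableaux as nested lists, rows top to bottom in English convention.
[[2, 6], [3], [4], [5]]

In row 1, 2 replaces 3 (the leftmost entry greater than 2); 3 is bumped to row 2. In row 2, 3 replaces 4 (the leftmost entry greater than 3); 4 is bumped to row 3. In row 3, 4 replaces 5 (the leftmost entry greater than 4); 5 is bumped to row 4. 5 starts a new row 4. The new tableau is [[2, 6], [3], [4], [5]].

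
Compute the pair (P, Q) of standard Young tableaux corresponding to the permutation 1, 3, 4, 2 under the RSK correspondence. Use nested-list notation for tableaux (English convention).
Insert each entry of the permutation into P by Schensted row insertion, recording in Q the position of each new cell.

Insert 1: appended to row 1. P = [[1]].
Insert 3: appended to row 1. P = [[1, 3]].
Insert 4: appended to row 1. P = [[1, 3, 4]].
Insert 2: 2 bumps 3 from row 1; 3 starts row 2. P = [[1, 2, 4], [3]].

So P = [[1, 2, 4], [3]], Q = [[1, 2, 3], [4]].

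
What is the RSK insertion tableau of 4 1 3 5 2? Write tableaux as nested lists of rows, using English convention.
Insert 4: appended to row 1. P = [[4]].
Insert 1: 1 bumps 4 from row 1; 4 starts row 2. P = [[1], [4]].
Insert 3: appended to row 1. P = [[1, 3], [4]].
Insert 5: appended to row 1. P = [[1, 3, 5], [4]].
Insert 2: 2 bumps 3 from row 1; 3 bumps 4 from row 2; 4 starts row 3. P = [[1, 2, 5], [3], [4]].

So P = [[1, 2, 5], [3], [4]].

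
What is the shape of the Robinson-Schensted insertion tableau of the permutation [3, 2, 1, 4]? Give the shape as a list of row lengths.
Row-insert each entry into an empty tableau.

After inserting 3: P = [[3]].
After inserting 2: P = [[2], [3]].
After inserting 1: P = [[1], [2], [3]].
After inserting 4: P = [[1, 4], [2], [3]].

The final insertion tableau P = [[1, 4], [2], [3]] has shape [2, 1, 1].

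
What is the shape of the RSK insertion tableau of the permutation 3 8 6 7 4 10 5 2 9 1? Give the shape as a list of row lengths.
Row-insert each entry into an empty tableau.

After inserting 3: P = [[3]].
After inserting 8: P = [[3, 8]].
After inserting 6: P = [[3, 6], [8]].
After inserting 7: P = [[3, 6, 7], [8]].
After inserting 4: P = [[3, 4, 7], [6], [8]].
After inserting 10: P = [[3, 4, 7, 10], [6], [8]].
After inserting 5: P = [[3, 4, 5, 10], [6, 7], [8]].
After inserting 2: P = [[2, 4, 5, 10], [3, 7], [6], [8]].
After inserting 9: P = [[2, 4, 5, 9], [3, 7, 10], [6], [8]].
After inserting 1: P = [[1, 4, 5, 9], [2, 7, 10], [3], [6], [8]].

The final insertion tableau P = [[1, 4, 5, 9], [2, 7, 10], [3], [6], [8]] has shape [4, 3, 1, 1, 1].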